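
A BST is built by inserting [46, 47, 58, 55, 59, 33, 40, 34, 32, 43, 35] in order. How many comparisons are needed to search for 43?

Search path for 43: 46 -> 33 -> 40 -> 43
Found: True
Comparisons: 4


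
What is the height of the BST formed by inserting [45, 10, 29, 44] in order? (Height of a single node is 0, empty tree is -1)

Insertion order: [45, 10, 29, 44]
Tree (level-order array): [45, 10, None, None, 29, None, 44]
Compute height bottom-up (empty subtree = -1):
  height(44) = 1 + max(-1, -1) = 0
  height(29) = 1 + max(-1, 0) = 1
  height(10) = 1 + max(-1, 1) = 2
  height(45) = 1 + max(2, -1) = 3
Height = 3


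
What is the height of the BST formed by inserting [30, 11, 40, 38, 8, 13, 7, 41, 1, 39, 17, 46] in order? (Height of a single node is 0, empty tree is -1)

Insertion order: [30, 11, 40, 38, 8, 13, 7, 41, 1, 39, 17, 46]
Tree (level-order array): [30, 11, 40, 8, 13, 38, 41, 7, None, None, 17, None, 39, None, 46, 1]
Compute height bottom-up (empty subtree = -1):
  height(1) = 1 + max(-1, -1) = 0
  height(7) = 1 + max(0, -1) = 1
  height(8) = 1 + max(1, -1) = 2
  height(17) = 1 + max(-1, -1) = 0
  height(13) = 1 + max(-1, 0) = 1
  height(11) = 1 + max(2, 1) = 3
  height(39) = 1 + max(-1, -1) = 0
  height(38) = 1 + max(-1, 0) = 1
  height(46) = 1 + max(-1, -1) = 0
  height(41) = 1 + max(-1, 0) = 1
  height(40) = 1 + max(1, 1) = 2
  height(30) = 1 + max(3, 2) = 4
Height = 4


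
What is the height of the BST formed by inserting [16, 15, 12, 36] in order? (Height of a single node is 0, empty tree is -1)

Insertion order: [16, 15, 12, 36]
Tree (level-order array): [16, 15, 36, 12]
Compute height bottom-up (empty subtree = -1):
  height(12) = 1 + max(-1, -1) = 0
  height(15) = 1 + max(0, -1) = 1
  height(36) = 1 + max(-1, -1) = 0
  height(16) = 1 + max(1, 0) = 2
Height = 2


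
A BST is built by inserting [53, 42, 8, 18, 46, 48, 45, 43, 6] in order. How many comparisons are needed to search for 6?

Search path for 6: 53 -> 42 -> 8 -> 6
Found: True
Comparisons: 4


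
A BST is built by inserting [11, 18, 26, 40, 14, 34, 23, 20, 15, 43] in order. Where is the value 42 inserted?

Starting tree (level order): [11, None, 18, 14, 26, None, 15, 23, 40, None, None, 20, None, 34, 43]
Insertion path: 11 -> 18 -> 26 -> 40 -> 43
Result: insert 42 as left child of 43
Final tree (level order): [11, None, 18, 14, 26, None, 15, 23, 40, None, None, 20, None, 34, 43, None, None, None, None, 42]


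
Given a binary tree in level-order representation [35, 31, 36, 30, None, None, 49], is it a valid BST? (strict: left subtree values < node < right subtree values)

Level-order array: [35, 31, 36, 30, None, None, 49]
Validate using subtree bounds (lo, hi): at each node, require lo < value < hi,
then recurse left with hi=value and right with lo=value.
Preorder trace (stopping at first violation):
  at node 35 with bounds (-inf, +inf): OK
  at node 31 with bounds (-inf, 35): OK
  at node 30 with bounds (-inf, 31): OK
  at node 36 with bounds (35, +inf): OK
  at node 49 with bounds (36, +inf): OK
No violation found at any node.
Result: Valid BST


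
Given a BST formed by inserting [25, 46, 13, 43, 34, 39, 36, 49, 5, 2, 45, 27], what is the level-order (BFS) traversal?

Tree insertion order: [25, 46, 13, 43, 34, 39, 36, 49, 5, 2, 45, 27]
Tree (level-order array): [25, 13, 46, 5, None, 43, 49, 2, None, 34, 45, None, None, None, None, 27, 39, None, None, None, None, 36]
BFS from the root, enqueuing left then right child of each popped node:
  queue [25] -> pop 25, enqueue [13, 46], visited so far: [25]
  queue [13, 46] -> pop 13, enqueue [5], visited so far: [25, 13]
  queue [46, 5] -> pop 46, enqueue [43, 49], visited so far: [25, 13, 46]
  queue [5, 43, 49] -> pop 5, enqueue [2], visited so far: [25, 13, 46, 5]
  queue [43, 49, 2] -> pop 43, enqueue [34, 45], visited so far: [25, 13, 46, 5, 43]
  queue [49, 2, 34, 45] -> pop 49, enqueue [none], visited so far: [25, 13, 46, 5, 43, 49]
  queue [2, 34, 45] -> pop 2, enqueue [none], visited so far: [25, 13, 46, 5, 43, 49, 2]
  queue [34, 45] -> pop 34, enqueue [27, 39], visited so far: [25, 13, 46, 5, 43, 49, 2, 34]
  queue [45, 27, 39] -> pop 45, enqueue [none], visited so far: [25, 13, 46, 5, 43, 49, 2, 34, 45]
  queue [27, 39] -> pop 27, enqueue [none], visited so far: [25, 13, 46, 5, 43, 49, 2, 34, 45, 27]
  queue [39] -> pop 39, enqueue [36], visited so far: [25, 13, 46, 5, 43, 49, 2, 34, 45, 27, 39]
  queue [36] -> pop 36, enqueue [none], visited so far: [25, 13, 46, 5, 43, 49, 2, 34, 45, 27, 39, 36]
Result: [25, 13, 46, 5, 43, 49, 2, 34, 45, 27, 39, 36]


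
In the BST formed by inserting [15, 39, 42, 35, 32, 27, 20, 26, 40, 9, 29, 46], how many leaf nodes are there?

Tree built from: [15, 39, 42, 35, 32, 27, 20, 26, 40, 9, 29, 46]
Tree (level-order array): [15, 9, 39, None, None, 35, 42, 32, None, 40, 46, 27, None, None, None, None, None, 20, 29, None, 26]
Rule: A leaf has 0 children.
Per-node child counts:
  node 15: 2 child(ren)
  node 9: 0 child(ren)
  node 39: 2 child(ren)
  node 35: 1 child(ren)
  node 32: 1 child(ren)
  node 27: 2 child(ren)
  node 20: 1 child(ren)
  node 26: 0 child(ren)
  node 29: 0 child(ren)
  node 42: 2 child(ren)
  node 40: 0 child(ren)
  node 46: 0 child(ren)
Matching nodes: [9, 26, 29, 40, 46]
Count of leaf nodes: 5


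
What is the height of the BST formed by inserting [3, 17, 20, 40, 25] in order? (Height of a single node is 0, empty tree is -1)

Insertion order: [3, 17, 20, 40, 25]
Tree (level-order array): [3, None, 17, None, 20, None, 40, 25]
Compute height bottom-up (empty subtree = -1):
  height(25) = 1 + max(-1, -1) = 0
  height(40) = 1 + max(0, -1) = 1
  height(20) = 1 + max(-1, 1) = 2
  height(17) = 1 + max(-1, 2) = 3
  height(3) = 1 + max(-1, 3) = 4
Height = 4


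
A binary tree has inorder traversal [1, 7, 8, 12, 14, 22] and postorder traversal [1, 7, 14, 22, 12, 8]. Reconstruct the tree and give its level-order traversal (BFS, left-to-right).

Inorder:   [1, 7, 8, 12, 14, 22]
Postorder: [1, 7, 14, 22, 12, 8]
Algorithm: postorder visits root last, so walk postorder right-to-left;
each value is the root of the current inorder slice — split it at that
value, recurse on the right subtree first, then the left.
Recursive splits:
  root=8; inorder splits into left=[1, 7], right=[12, 14, 22]
  root=12; inorder splits into left=[], right=[14, 22]
  root=22; inorder splits into left=[14], right=[]
  root=14; inorder splits into left=[], right=[]
  root=7; inorder splits into left=[1], right=[]
  root=1; inorder splits into left=[], right=[]
Reconstructed level-order: [8, 7, 12, 1, 22, 14]


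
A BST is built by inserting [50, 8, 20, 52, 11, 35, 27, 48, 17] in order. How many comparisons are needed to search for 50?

Search path for 50: 50
Found: True
Comparisons: 1


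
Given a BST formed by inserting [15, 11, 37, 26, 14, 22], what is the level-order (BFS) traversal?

Tree insertion order: [15, 11, 37, 26, 14, 22]
Tree (level-order array): [15, 11, 37, None, 14, 26, None, None, None, 22]
BFS from the root, enqueuing left then right child of each popped node:
  queue [15] -> pop 15, enqueue [11, 37], visited so far: [15]
  queue [11, 37] -> pop 11, enqueue [14], visited so far: [15, 11]
  queue [37, 14] -> pop 37, enqueue [26], visited so far: [15, 11, 37]
  queue [14, 26] -> pop 14, enqueue [none], visited so far: [15, 11, 37, 14]
  queue [26] -> pop 26, enqueue [22], visited so far: [15, 11, 37, 14, 26]
  queue [22] -> pop 22, enqueue [none], visited so far: [15, 11, 37, 14, 26, 22]
Result: [15, 11, 37, 14, 26, 22]


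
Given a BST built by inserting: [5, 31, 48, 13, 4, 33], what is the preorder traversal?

Tree insertion order: [5, 31, 48, 13, 4, 33]
Tree (level-order array): [5, 4, 31, None, None, 13, 48, None, None, 33]
Preorder traversal: [5, 4, 31, 13, 48, 33]


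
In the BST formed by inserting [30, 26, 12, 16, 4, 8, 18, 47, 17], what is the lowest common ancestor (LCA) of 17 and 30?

Tree insertion order: [30, 26, 12, 16, 4, 8, 18, 47, 17]
Tree (level-order array): [30, 26, 47, 12, None, None, None, 4, 16, None, 8, None, 18, None, None, 17]
In a BST, the LCA of p=17, q=30 is the first node v on the
root-to-leaf path with p <= v <= q (go left if both < v, right if both > v).
Walk from root:
  at 30: 17 <= 30 <= 30, this is the LCA
LCA = 30


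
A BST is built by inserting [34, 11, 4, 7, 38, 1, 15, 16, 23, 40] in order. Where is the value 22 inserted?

Starting tree (level order): [34, 11, 38, 4, 15, None, 40, 1, 7, None, 16, None, None, None, None, None, None, None, 23]
Insertion path: 34 -> 11 -> 15 -> 16 -> 23
Result: insert 22 as left child of 23
Final tree (level order): [34, 11, 38, 4, 15, None, 40, 1, 7, None, 16, None, None, None, None, None, None, None, 23, 22]


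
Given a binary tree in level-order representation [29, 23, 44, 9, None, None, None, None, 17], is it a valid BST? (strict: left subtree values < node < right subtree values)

Level-order array: [29, 23, 44, 9, None, None, None, None, 17]
Validate using subtree bounds (lo, hi): at each node, require lo < value < hi,
then recurse left with hi=value and right with lo=value.
Preorder trace (stopping at first violation):
  at node 29 with bounds (-inf, +inf): OK
  at node 23 with bounds (-inf, 29): OK
  at node 9 with bounds (-inf, 23): OK
  at node 17 with bounds (9, 23): OK
  at node 44 with bounds (29, +inf): OK
No violation found at any node.
Result: Valid BST


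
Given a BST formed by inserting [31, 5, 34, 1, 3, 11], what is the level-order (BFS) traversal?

Tree insertion order: [31, 5, 34, 1, 3, 11]
Tree (level-order array): [31, 5, 34, 1, 11, None, None, None, 3]
BFS from the root, enqueuing left then right child of each popped node:
  queue [31] -> pop 31, enqueue [5, 34], visited so far: [31]
  queue [5, 34] -> pop 5, enqueue [1, 11], visited so far: [31, 5]
  queue [34, 1, 11] -> pop 34, enqueue [none], visited so far: [31, 5, 34]
  queue [1, 11] -> pop 1, enqueue [3], visited so far: [31, 5, 34, 1]
  queue [11, 3] -> pop 11, enqueue [none], visited so far: [31, 5, 34, 1, 11]
  queue [3] -> pop 3, enqueue [none], visited so far: [31, 5, 34, 1, 11, 3]
Result: [31, 5, 34, 1, 11, 3]


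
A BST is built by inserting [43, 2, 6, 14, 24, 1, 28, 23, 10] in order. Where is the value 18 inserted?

Starting tree (level order): [43, 2, None, 1, 6, None, None, None, 14, 10, 24, None, None, 23, 28]
Insertion path: 43 -> 2 -> 6 -> 14 -> 24 -> 23
Result: insert 18 as left child of 23
Final tree (level order): [43, 2, None, 1, 6, None, None, None, 14, 10, 24, None, None, 23, 28, 18]


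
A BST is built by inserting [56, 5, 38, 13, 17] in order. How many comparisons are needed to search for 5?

Search path for 5: 56 -> 5
Found: True
Comparisons: 2


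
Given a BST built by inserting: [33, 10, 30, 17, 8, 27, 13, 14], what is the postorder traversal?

Tree insertion order: [33, 10, 30, 17, 8, 27, 13, 14]
Tree (level-order array): [33, 10, None, 8, 30, None, None, 17, None, 13, 27, None, 14]
Postorder traversal: [8, 14, 13, 27, 17, 30, 10, 33]


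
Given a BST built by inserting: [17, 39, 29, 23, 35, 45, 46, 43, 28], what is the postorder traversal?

Tree insertion order: [17, 39, 29, 23, 35, 45, 46, 43, 28]
Tree (level-order array): [17, None, 39, 29, 45, 23, 35, 43, 46, None, 28]
Postorder traversal: [28, 23, 35, 29, 43, 46, 45, 39, 17]


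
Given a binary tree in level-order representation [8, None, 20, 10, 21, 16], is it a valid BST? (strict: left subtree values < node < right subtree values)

Level-order array: [8, None, 20, 10, 21, 16]
Validate using subtree bounds (lo, hi): at each node, require lo < value < hi,
then recurse left with hi=value and right with lo=value.
Preorder trace (stopping at first violation):
  at node 8 with bounds (-inf, +inf): OK
  at node 20 with bounds (8, +inf): OK
  at node 10 with bounds (8, 20): OK
  at node 16 with bounds (8, 10): VIOLATION
Node 16 violates its bound: not (8 < 16 < 10).
Result: Not a valid BST


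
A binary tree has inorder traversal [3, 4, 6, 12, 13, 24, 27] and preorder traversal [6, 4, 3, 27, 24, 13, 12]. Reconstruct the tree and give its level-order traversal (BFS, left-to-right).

Inorder:  [3, 4, 6, 12, 13, 24, 27]
Preorder: [6, 4, 3, 27, 24, 13, 12]
Algorithm: preorder visits root first, so consume preorder in order;
for each root, split the current inorder slice at that value into
left-subtree inorder and right-subtree inorder, then recurse.
Recursive splits:
  root=6; inorder splits into left=[3, 4], right=[12, 13, 24, 27]
  root=4; inorder splits into left=[3], right=[]
  root=3; inorder splits into left=[], right=[]
  root=27; inorder splits into left=[12, 13, 24], right=[]
  root=24; inorder splits into left=[12, 13], right=[]
  root=13; inorder splits into left=[12], right=[]
  root=12; inorder splits into left=[], right=[]
Reconstructed level-order: [6, 4, 27, 3, 24, 13, 12]


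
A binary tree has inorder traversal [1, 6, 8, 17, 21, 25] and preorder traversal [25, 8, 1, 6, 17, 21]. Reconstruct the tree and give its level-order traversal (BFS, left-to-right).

Inorder:  [1, 6, 8, 17, 21, 25]
Preorder: [25, 8, 1, 6, 17, 21]
Algorithm: preorder visits root first, so consume preorder in order;
for each root, split the current inorder slice at that value into
left-subtree inorder and right-subtree inorder, then recurse.
Recursive splits:
  root=25; inorder splits into left=[1, 6, 8, 17, 21], right=[]
  root=8; inorder splits into left=[1, 6], right=[17, 21]
  root=1; inorder splits into left=[], right=[6]
  root=6; inorder splits into left=[], right=[]
  root=17; inorder splits into left=[], right=[21]
  root=21; inorder splits into left=[], right=[]
Reconstructed level-order: [25, 8, 1, 17, 6, 21]


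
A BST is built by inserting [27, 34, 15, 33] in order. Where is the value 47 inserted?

Starting tree (level order): [27, 15, 34, None, None, 33]
Insertion path: 27 -> 34
Result: insert 47 as right child of 34
Final tree (level order): [27, 15, 34, None, None, 33, 47]


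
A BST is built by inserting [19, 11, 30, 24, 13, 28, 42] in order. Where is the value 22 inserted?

Starting tree (level order): [19, 11, 30, None, 13, 24, 42, None, None, None, 28]
Insertion path: 19 -> 30 -> 24
Result: insert 22 as left child of 24
Final tree (level order): [19, 11, 30, None, 13, 24, 42, None, None, 22, 28]


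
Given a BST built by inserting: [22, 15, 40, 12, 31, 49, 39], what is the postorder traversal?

Tree insertion order: [22, 15, 40, 12, 31, 49, 39]
Tree (level-order array): [22, 15, 40, 12, None, 31, 49, None, None, None, 39]
Postorder traversal: [12, 15, 39, 31, 49, 40, 22]


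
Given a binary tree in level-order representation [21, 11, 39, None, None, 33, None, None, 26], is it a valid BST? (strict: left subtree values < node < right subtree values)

Level-order array: [21, 11, 39, None, None, 33, None, None, 26]
Validate using subtree bounds (lo, hi): at each node, require lo < value < hi,
then recurse left with hi=value and right with lo=value.
Preorder trace (stopping at first violation):
  at node 21 with bounds (-inf, +inf): OK
  at node 11 with bounds (-inf, 21): OK
  at node 39 with bounds (21, +inf): OK
  at node 33 with bounds (21, 39): OK
  at node 26 with bounds (33, 39): VIOLATION
Node 26 violates its bound: not (33 < 26 < 39).
Result: Not a valid BST


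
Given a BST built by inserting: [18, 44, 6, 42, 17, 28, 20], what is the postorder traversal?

Tree insertion order: [18, 44, 6, 42, 17, 28, 20]
Tree (level-order array): [18, 6, 44, None, 17, 42, None, None, None, 28, None, 20]
Postorder traversal: [17, 6, 20, 28, 42, 44, 18]


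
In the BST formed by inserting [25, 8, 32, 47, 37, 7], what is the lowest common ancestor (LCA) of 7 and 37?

Tree insertion order: [25, 8, 32, 47, 37, 7]
Tree (level-order array): [25, 8, 32, 7, None, None, 47, None, None, 37]
In a BST, the LCA of p=7, q=37 is the first node v on the
root-to-leaf path with p <= v <= q (go left if both < v, right if both > v).
Walk from root:
  at 25: 7 <= 25 <= 37, this is the LCA
LCA = 25


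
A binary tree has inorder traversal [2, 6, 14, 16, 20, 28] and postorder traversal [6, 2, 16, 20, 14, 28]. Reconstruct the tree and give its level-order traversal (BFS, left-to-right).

Inorder:   [2, 6, 14, 16, 20, 28]
Postorder: [6, 2, 16, 20, 14, 28]
Algorithm: postorder visits root last, so walk postorder right-to-left;
each value is the root of the current inorder slice — split it at that
value, recurse on the right subtree first, then the left.
Recursive splits:
  root=28; inorder splits into left=[2, 6, 14, 16, 20], right=[]
  root=14; inorder splits into left=[2, 6], right=[16, 20]
  root=20; inorder splits into left=[16], right=[]
  root=16; inorder splits into left=[], right=[]
  root=2; inorder splits into left=[], right=[6]
  root=6; inorder splits into left=[], right=[]
Reconstructed level-order: [28, 14, 2, 20, 6, 16]


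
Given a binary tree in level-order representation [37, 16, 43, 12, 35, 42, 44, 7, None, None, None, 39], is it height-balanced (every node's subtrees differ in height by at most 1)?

Tree (level-order array): [37, 16, 43, 12, 35, 42, 44, 7, None, None, None, 39]
Definition: a tree is height-balanced if, at every node, |h(left) - h(right)| <= 1 (empty subtree has height -1).
Bottom-up per-node check:
  node 7: h_left=-1, h_right=-1, diff=0 [OK], height=0
  node 12: h_left=0, h_right=-1, diff=1 [OK], height=1
  node 35: h_left=-1, h_right=-1, diff=0 [OK], height=0
  node 16: h_left=1, h_right=0, diff=1 [OK], height=2
  node 39: h_left=-1, h_right=-1, diff=0 [OK], height=0
  node 42: h_left=0, h_right=-1, diff=1 [OK], height=1
  node 44: h_left=-1, h_right=-1, diff=0 [OK], height=0
  node 43: h_left=1, h_right=0, diff=1 [OK], height=2
  node 37: h_left=2, h_right=2, diff=0 [OK], height=3
All nodes satisfy the balance condition.
Result: Balanced


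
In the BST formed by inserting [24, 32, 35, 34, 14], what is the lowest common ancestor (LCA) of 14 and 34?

Tree insertion order: [24, 32, 35, 34, 14]
Tree (level-order array): [24, 14, 32, None, None, None, 35, 34]
In a BST, the LCA of p=14, q=34 is the first node v on the
root-to-leaf path with p <= v <= q (go left if both < v, right if both > v).
Walk from root:
  at 24: 14 <= 24 <= 34, this is the LCA
LCA = 24


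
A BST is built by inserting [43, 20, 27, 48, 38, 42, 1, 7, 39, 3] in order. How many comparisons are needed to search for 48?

Search path for 48: 43 -> 48
Found: True
Comparisons: 2


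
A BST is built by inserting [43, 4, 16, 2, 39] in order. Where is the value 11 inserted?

Starting tree (level order): [43, 4, None, 2, 16, None, None, None, 39]
Insertion path: 43 -> 4 -> 16
Result: insert 11 as left child of 16
Final tree (level order): [43, 4, None, 2, 16, None, None, 11, 39]


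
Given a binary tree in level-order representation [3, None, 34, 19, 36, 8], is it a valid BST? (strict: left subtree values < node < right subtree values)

Level-order array: [3, None, 34, 19, 36, 8]
Validate using subtree bounds (lo, hi): at each node, require lo < value < hi,
then recurse left with hi=value and right with lo=value.
Preorder trace (stopping at first violation):
  at node 3 with bounds (-inf, +inf): OK
  at node 34 with bounds (3, +inf): OK
  at node 19 with bounds (3, 34): OK
  at node 8 with bounds (3, 19): OK
  at node 36 with bounds (34, +inf): OK
No violation found at any node.
Result: Valid BST


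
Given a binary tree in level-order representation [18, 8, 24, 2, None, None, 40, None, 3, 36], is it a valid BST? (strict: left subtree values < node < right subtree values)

Level-order array: [18, 8, 24, 2, None, None, 40, None, 3, 36]
Validate using subtree bounds (lo, hi): at each node, require lo < value < hi,
then recurse left with hi=value and right with lo=value.
Preorder trace (stopping at first violation):
  at node 18 with bounds (-inf, +inf): OK
  at node 8 with bounds (-inf, 18): OK
  at node 2 with bounds (-inf, 8): OK
  at node 3 with bounds (2, 8): OK
  at node 24 with bounds (18, +inf): OK
  at node 40 with bounds (24, +inf): OK
  at node 36 with bounds (24, 40): OK
No violation found at any node.
Result: Valid BST


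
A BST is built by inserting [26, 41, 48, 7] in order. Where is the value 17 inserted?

Starting tree (level order): [26, 7, 41, None, None, None, 48]
Insertion path: 26 -> 7
Result: insert 17 as right child of 7
Final tree (level order): [26, 7, 41, None, 17, None, 48]


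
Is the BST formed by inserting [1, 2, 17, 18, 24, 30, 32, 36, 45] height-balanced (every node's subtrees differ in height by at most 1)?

Tree (level-order array): [1, None, 2, None, 17, None, 18, None, 24, None, 30, None, 32, None, 36, None, 45]
Definition: a tree is height-balanced if, at every node, |h(left) - h(right)| <= 1 (empty subtree has height -1).
Bottom-up per-node check:
  node 45: h_left=-1, h_right=-1, diff=0 [OK], height=0
  node 36: h_left=-1, h_right=0, diff=1 [OK], height=1
  node 32: h_left=-1, h_right=1, diff=2 [FAIL (|-1-1|=2 > 1)], height=2
  node 30: h_left=-1, h_right=2, diff=3 [FAIL (|-1-2|=3 > 1)], height=3
  node 24: h_left=-1, h_right=3, diff=4 [FAIL (|-1-3|=4 > 1)], height=4
  node 18: h_left=-1, h_right=4, diff=5 [FAIL (|-1-4|=5 > 1)], height=5
  node 17: h_left=-1, h_right=5, diff=6 [FAIL (|-1-5|=6 > 1)], height=6
  node 2: h_left=-1, h_right=6, diff=7 [FAIL (|-1-6|=7 > 1)], height=7
  node 1: h_left=-1, h_right=7, diff=8 [FAIL (|-1-7|=8 > 1)], height=8
Node 32 violates the condition: |-1 - 1| = 2 > 1.
Result: Not balanced


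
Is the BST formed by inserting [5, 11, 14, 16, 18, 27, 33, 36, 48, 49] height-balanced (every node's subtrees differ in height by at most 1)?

Tree (level-order array): [5, None, 11, None, 14, None, 16, None, 18, None, 27, None, 33, None, 36, None, 48, None, 49]
Definition: a tree is height-balanced if, at every node, |h(left) - h(right)| <= 1 (empty subtree has height -1).
Bottom-up per-node check:
  node 49: h_left=-1, h_right=-1, diff=0 [OK], height=0
  node 48: h_left=-1, h_right=0, diff=1 [OK], height=1
  node 36: h_left=-1, h_right=1, diff=2 [FAIL (|-1-1|=2 > 1)], height=2
  node 33: h_left=-1, h_right=2, diff=3 [FAIL (|-1-2|=3 > 1)], height=3
  node 27: h_left=-1, h_right=3, diff=4 [FAIL (|-1-3|=4 > 1)], height=4
  node 18: h_left=-1, h_right=4, diff=5 [FAIL (|-1-4|=5 > 1)], height=5
  node 16: h_left=-1, h_right=5, diff=6 [FAIL (|-1-5|=6 > 1)], height=6
  node 14: h_left=-1, h_right=6, diff=7 [FAIL (|-1-6|=7 > 1)], height=7
  node 11: h_left=-1, h_right=7, diff=8 [FAIL (|-1-7|=8 > 1)], height=8
  node 5: h_left=-1, h_right=8, diff=9 [FAIL (|-1-8|=9 > 1)], height=9
Node 36 violates the condition: |-1 - 1| = 2 > 1.
Result: Not balanced


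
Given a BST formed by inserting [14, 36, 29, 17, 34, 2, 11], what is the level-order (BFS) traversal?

Tree insertion order: [14, 36, 29, 17, 34, 2, 11]
Tree (level-order array): [14, 2, 36, None, 11, 29, None, None, None, 17, 34]
BFS from the root, enqueuing left then right child of each popped node:
  queue [14] -> pop 14, enqueue [2, 36], visited so far: [14]
  queue [2, 36] -> pop 2, enqueue [11], visited so far: [14, 2]
  queue [36, 11] -> pop 36, enqueue [29], visited so far: [14, 2, 36]
  queue [11, 29] -> pop 11, enqueue [none], visited so far: [14, 2, 36, 11]
  queue [29] -> pop 29, enqueue [17, 34], visited so far: [14, 2, 36, 11, 29]
  queue [17, 34] -> pop 17, enqueue [none], visited so far: [14, 2, 36, 11, 29, 17]
  queue [34] -> pop 34, enqueue [none], visited so far: [14, 2, 36, 11, 29, 17, 34]
Result: [14, 2, 36, 11, 29, 17, 34]


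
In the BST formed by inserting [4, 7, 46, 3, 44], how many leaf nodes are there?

Tree built from: [4, 7, 46, 3, 44]
Tree (level-order array): [4, 3, 7, None, None, None, 46, 44]
Rule: A leaf has 0 children.
Per-node child counts:
  node 4: 2 child(ren)
  node 3: 0 child(ren)
  node 7: 1 child(ren)
  node 46: 1 child(ren)
  node 44: 0 child(ren)
Matching nodes: [3, 44]
Count of leaf nodes: 2


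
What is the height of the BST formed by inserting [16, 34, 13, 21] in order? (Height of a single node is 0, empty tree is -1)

Insertion order: [16, 34, 13, 21]
Tree (level-order array): [16, 13, 34, None, None, 21]
Compute height bottom-up (empty subtree = -1):
  height(13) = 1 + max(-1, -1) = 0
  height(21) = 1 + max(-1, -1) = 0
  height(34) = 1 + max(0, -1) = 1
  height(16) = 1 + max(0, 1) = 2
Height = 2


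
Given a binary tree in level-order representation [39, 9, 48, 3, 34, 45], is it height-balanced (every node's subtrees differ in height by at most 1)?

Tree (level-order array): [39, 9, 48, 3, 34, 45]
Definition: a tree is height-balanced if, at every node, |h(left) - h(right)| <= 1 (empty subtree has height -1).
Bottom-up per-node check:
  node 3: h_left=-1, h_right=-1, diff=0 [OK], height=0
  node 34: h_left=-1, h_right=-1, diff=0 [OK], height=0
  node 9: h_left=0, h_right=0, diff=0 [OK], height=1
  node 45: h_left=-1, h_right=-1, diff=0 [OK], height=0
  node 48: h_left=0, h_right=-1, diff=1 [OK], height=1
  node 39: h_left=1, h_right=1, diff=0 [OK], height=2
All nodes satisfy the balance condition.
Result: Balanced


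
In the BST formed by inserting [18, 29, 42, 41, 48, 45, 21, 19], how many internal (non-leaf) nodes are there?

Tree built from: [18, 29, 42, 41, 48, 45, 21, 19]
Tree (level-order array): [18, None, 29, 21, 42, 19, None, 41, 48, None, None, None, None, 45]
Rule: An internal node has at least one child.
Per-node child counts:
  node 18: 1 child(ren)
  node 29: 2 child(ren)
  node 21: 1 child(ren)
  node 19: 0 child(ren)
  node 42: 2 child(ren)
  node 41: 0 child(ren)
  node 48: 1 child(ren)
  node 45: 0 child(ren)
Matching nodes: [18, 29, 21, 42, 48]
Count of internal (non-leaf) nodes: 5


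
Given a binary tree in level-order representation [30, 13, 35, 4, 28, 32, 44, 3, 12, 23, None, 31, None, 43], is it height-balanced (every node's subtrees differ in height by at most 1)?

Tree (level-order array): [30, 13, 35, 4, 28, 32, 44, 3, 12, 23, None, 31, None, 43]
Definition: a tree is height-balanced if, at every node, |h(left) - h(right)| <= 1 (empty subtree has height -1).
Bottom-up per-node check:
  node 3: h_left=-1, h_right=-1, diff=0 [OK], height=0
  node 12: h_left=-1, h_right=-1, diff=0 [OK], height=0
  node 4: h_left=0, h_right=0, diff=0 [OK], height=1
  node 23: h_left=-1, h_right=-1, diff=0 [OK], height=0
  node 28: h_left=0, h_right=-1, diff=1 [OK], height=1
  node 13: h_left=1, h_right=1, diff=0 [OK], height=2
  node 31: h_left=-1, h_right=-1, diff=0 [OK], height=0
  node 32: h_left=0, h_right=-1, diff=1 [OK], height=1
  node 43: h_left=-1, h_right=-1, diff=0 [OK], height=0
  node 44: h_left=0, h_right=-1, diff=1 [OK], height=1
  node 35: h_left=1, h_right=1, diff=0 [OK], height=2
  node 30: h_left=2, h_right=2, diff=0 [OK], height=3
All nodes satisfy the balance condition.
Result: Balanced


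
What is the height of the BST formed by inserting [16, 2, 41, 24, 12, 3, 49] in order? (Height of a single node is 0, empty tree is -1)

Insertion order: [16, 2, 41, 24, 12, 3, 49]
Tree (level-order array): [16, 2, 41, None, 12, 24, 49, 3]
Compute height bottom-up (empty subtree = -1):
  height(3) = 1 + max(-1, -1) = 0
  height(12) = 1 + max(0, -1) = 1
  height(2) = 1 + max(-1, 1) = 2
  height(24) = 1 + max(-1, -1) = 0
  height(49) = 1 + max(-1, -1) = 0
  height(41) = 1 + max(0, 0) = 1
  height(16) = 1 + max(2, 1) = 3
Height = 3


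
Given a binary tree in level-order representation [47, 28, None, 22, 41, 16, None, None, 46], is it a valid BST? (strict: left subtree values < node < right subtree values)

Level-order array: [47, 28, None, 22, 41, 16, None, None, 46]
Validate using subtree bounds (lo, hi): at each node, require lo < value < hi,
then recurse left with hi=value and right with lo=value.
Preorder trace (stopping at first violation):
  at node 47 with bounds (-inf, +inf): OK
  at node 28 with bounds (-inf, 47): OK
  at node 22 with bounds (-inf, 28): OK
  at node 16 with bounds (-inf, 22): OK
  at node 41 with bounds (28, 47): OK
  at node 46 with bounds (41, 47): OK
No violation found at any node.
Result: Valid BST


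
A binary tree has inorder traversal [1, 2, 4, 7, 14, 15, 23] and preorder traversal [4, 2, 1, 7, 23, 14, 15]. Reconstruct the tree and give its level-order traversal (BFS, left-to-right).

Inorder:  [1, 2, 4, 7, 14, 15, 23]
Preorder: [4, 2, 1, 7, 23, 14, 15]
Algorithm: preorder visits root first, so consume preorder in order;
for each root, split the current inorder slice at that value into
left-subtree inorder and right-subtree inorder, then recurse.
Recursive splits:
  root=4; inorder splits into left=[1, 2], right=[7, 14, 15, 23]
  root=2; inorder splits into left=[1], right=[]
  root=1; inorder splits into left=[], right=[]
  root=7; inorder splits into left=[], right=[14, 15, 23]
  root=23; inorder splits into left=[14, 15], right=[]
  root=14; inorder splits into left=[], right=[15]
  root=15; inorder splits into left=[], right=[]
Reconstructed level-order: [4, 2, 7, 1, 23, 14, 15]


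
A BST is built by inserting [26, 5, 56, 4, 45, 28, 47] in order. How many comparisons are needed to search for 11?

Search path for 11: 26 -> 5
Found: False
Comparisons: 2


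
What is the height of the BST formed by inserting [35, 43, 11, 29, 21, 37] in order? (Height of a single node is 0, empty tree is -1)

Insertion order: [35, 43, 11, 29, 21, 37]
Tree (level-order array): [35, 11, 43, None, 29, 37, None, 21]
Compute height bottom-up (empty subtree = -1):
  height(21) = 1 + max(-1, -1) = 0
  height(29) = 1 + max(0, -1) = 1
  height(11) = 1 + max(-1, 1) = 2
  height(37) = 1 + max(-1, -1) = 0
  height(43) = 1 + max(0, -1) = 1
  height(35) = 1 + max(2, 1) = 3
Height = 3


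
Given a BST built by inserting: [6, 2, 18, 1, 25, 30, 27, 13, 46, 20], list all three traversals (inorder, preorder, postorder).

Tree insertion order: [6, 2, 18, 1, 25, 30, 27, 13, 46, 20]
Tree (level-order array): [6, 2, 18, 1, None, 13, 25, None, None, None, None, 20, 30, None, None, 27, 46]
Inorder (L, root, R): [1, 2, 6, 13, 18, 20, 25, 27, 30, 46]
Preorder (root, L, R): [6, 2, 1, 18, 13, 25, 20, 30, 27, 46]
Postorder (L, R, root): [1, 2, 13, 20, 27, 46, 30, 25, 18, 6]


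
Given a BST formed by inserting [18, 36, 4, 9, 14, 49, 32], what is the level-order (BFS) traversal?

Tree insertion order: [18, 36, 4, 9, 14, 49, 32]
Tree (level-order array): [18, 4, 36, None, 9, 32, 49, None, 14]
BFS from the root, enqueuing left then right child of each popped node:
  queue [18] -> pop 18, enqueue [4, 36], visited so far: [18]
  queue [4, 36] -> pop 4, enqueue [9], visited so far: [18, 4]
  queue [36, 9] -> pop 36, enqueue [32, 49], visited so far: [18, 4, 36]
  queue [9, 32, 49] -> pop 9, enqueue [14], visited so far: [18, 4, 36, 9]
  queue [32, 49, 14] -> pop 32, enqueue [none], visited so far: [18, 4, 36, 9, 32]
  queue [49, 14] -> pop 49, enqueue [none], visited so far: [18, 4, 36, 9, 32, 49]
  queue [14] -> pop 14, enqueue [none], visited so far: [18, 4, 36, 9, 32, 49, 14]
Result: [18, 4, 36, 9, 32, 49, 14]


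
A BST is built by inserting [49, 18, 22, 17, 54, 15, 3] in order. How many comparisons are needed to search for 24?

Search path for 24: 49 -> 18 -> 22
Found: False
Comparisons: 3


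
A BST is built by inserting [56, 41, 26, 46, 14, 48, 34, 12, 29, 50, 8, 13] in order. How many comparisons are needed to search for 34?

Search path for 34: 56 -> 41 -> 26 -> 34
Found: True
Comparisons: 4


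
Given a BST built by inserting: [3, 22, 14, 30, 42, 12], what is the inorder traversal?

Tree insertion order: [3, 22, 14, 30, 42, 12]
Tree (level-order array): [3, None, 22, 14, 30, 12, None, None, 42]
Inorder traversal: [3, 12, 14, 22, 30, 42]


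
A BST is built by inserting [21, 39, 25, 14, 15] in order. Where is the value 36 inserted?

Starting tree (level order): [21, 14, 39, None, 15, 25]
Insertion path: 21 -> 39 -> 25
Result: insert 36 as right child of 25
Final tree (level order): [21, 14, 39, None, 15, 25, None, None, None, None, 36]


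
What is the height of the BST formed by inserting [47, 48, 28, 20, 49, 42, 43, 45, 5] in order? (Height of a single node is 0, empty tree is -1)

Insertion order: [47, 48, 28, 20, 49, 42, 43, 45, 5]
Tree (level-order array): [47, 28, 48, 20, 42, None, 49, 5, None, None, 43, None, None, None, None, None, 45]
Compute height bottom-up (empty subtree = -1):
  height(5) = 1 + max(-1, -1) = 0
  height(20) = 1 + max(0, -1) = 1
  height(45) = 1 + max(-1, -1) = 0
  height(43) = 1 + max(-1, 0) = 1
  height(42) = 1 + max(-1, 1) = 2
  height(28) = 1 + max(1, 2) = 3
  height(49) = 1 + max(-1, -1) = 0
  height(48) = 1 + max(-1, 0) = 1
  height(47) = 1 + max(3, 1) = 4
Height = 4


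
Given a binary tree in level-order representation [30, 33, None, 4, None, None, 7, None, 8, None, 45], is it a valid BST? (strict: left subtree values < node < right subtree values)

Level-order array: [30, 33, None, 4, None, None, 7, None, 8, None, 45]
Validate using subtree bounds (lo, hi): at each node, require lo < value < hi,
then recurse left with hi=value and right with lo=value.
Preorder trace (stopping at first violation):
  at node 30 with bounds (-inf, +inf): OK
  at node 33 with bounds (-inf, 30): VIOLATION
Node 33 violates its bound: not (-inf < 33 < 30).
Result: Not a valid BST


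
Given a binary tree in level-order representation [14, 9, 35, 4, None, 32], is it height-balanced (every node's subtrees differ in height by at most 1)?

Tree (level-order array): [14, 9, 35, 4, None, 32]
Definition: a tree is height-balanced if, at every node, |h(left) - h(right)| <= 1 (empty subtree has height -1).
Bottom-up per-node check:
  node 4: h_left=-1, h_right=-1, diff=0 [OK], height=0
  node 9: h_left=0, h_right=-1, diff=1 [OK], height=1
  node 32: h_left=-1, h_right=-1, diff=0 [OK], height=0
  node 35: h_left=0, h_right=-1, diff=1 [OK], height=1
  node 14: h_left=1, h_right=1, diff=0 [OK], height=2
All nodes satisfy the balance condition.
Result: Balanced


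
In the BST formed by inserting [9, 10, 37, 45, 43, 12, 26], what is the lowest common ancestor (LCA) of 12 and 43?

Tree insertion order: [9, 10, 37, 45, 43, 12, 26]
Tree (level-order array): [9, None, 10, None, 37, 12, 45, None, 26, 43]
In a BST, the LCA of p=12, q=43 is the first node v on the
root-to-leaf path with p <= v <= q (go left if both < v, right if both > v).
Walk from root:
  at 9: both 12 and 43 > 9, go right
  at 10: both 12 and 43 > 10, go right
  at 37: 12 <= 37 <= 43, this is the LCA
LCA = 37


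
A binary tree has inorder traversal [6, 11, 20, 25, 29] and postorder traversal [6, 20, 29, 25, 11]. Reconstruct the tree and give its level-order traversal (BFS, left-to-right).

Inorder:   [6, 11, 20, 25, 29]
Postorder: [6, 20, 29, 25, 11]
Algorithm: postorder visits root last, so walk postorder right-to-left;
each value is the root of the current inorder slice — split it at that
value, recurse on the right subtree first, then the left.
Recursive splits:
  root=11; inorder splits into left=[6], right=[20, 25, 29]
  root=25; inorder splits into left=[20], right=[29]
  root=29; inorder splits into left=[], right=[]
  root=20; inorder splits into left=[], right=[]
  root=6; inorder splits into left=[], right=[]
Reconstructed level-order: [11, 6, 25, 20, 29]


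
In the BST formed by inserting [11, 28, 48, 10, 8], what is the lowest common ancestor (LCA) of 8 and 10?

Tree insertion order: [11, 28, 48, 10, 8]
Tree (level-order array): [11, 10, 28, 8, None, None, 48]
In a BST, the LCA of p=8, q=10 is the first node v on the
root-to-leaf path with p <= v <= q (go left if both < v, right if both > v).
Walk from root:
  at 11: both 8 and 10 < 11, go left
  at 10: 8 <= 10 <= 10, this is the LCA
LCA = 10


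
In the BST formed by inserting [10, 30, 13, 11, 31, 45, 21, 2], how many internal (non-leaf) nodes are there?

Tree built from: [10, 30, 13, 11, 31, 45, 21, 2]
Tree (level-order array): [10, 2, 30, None, None, 13, 31, 11, 21, None, 45]
Rule: An internal node has at least one child.
Per-node child counts:
  node 10: 2 child(ren)
  node 2: 0 child(ren)
  node 30: 2 child(ren)
  node 13: 2 child(ren)
  node 11: 0 child(ren)
  node 21: 0 child(ren)
  node 31: 1 child(ren)
  node 45: 0 child(ren)
Matching nodes: [10, 30, 13, 31]
Count of internal (non-leaf) nodes: 4


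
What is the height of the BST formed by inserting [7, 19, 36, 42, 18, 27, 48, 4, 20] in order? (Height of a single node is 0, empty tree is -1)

Insertion order: [7, 19, 36, 42, 18, 27, 48, 4, 20]
Tree (level-order array): [7, 4, 19, None, None, 18, 36, None, None, 27, 42, 20, None, None, 48]
Compute height bottom-up (empty subtree = -1):
  height(4) = 1 + max(-1, -1) = 0
  height(18) = 1 + max(-1, -1) = 0
  height(20) = 1 + max(-1, -1) = 0
  height(27) = 1 + max(0, -1) = 1
  height(48) = 1 + max(-1, -1) = 0
  height(42) = 1 + max(-1, 0) = 1
  height(36) = 1 + max(1, 1) = 2
  height(19) = 1 + max(0, 2) = 3
  height(7) = 1 + max(0, 3) = 4
Height = 4


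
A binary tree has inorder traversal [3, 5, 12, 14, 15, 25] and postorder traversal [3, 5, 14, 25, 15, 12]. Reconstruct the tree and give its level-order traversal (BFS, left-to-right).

Inorder:   [3, 5, 12, 14, 15, 25]
Postorder: [3, 5, 14, 25, 15, 12]
Algorithm: postorder visits root last, so walk postorder right-to-left;
each value is the root of the current inorder slice — split it at that
value, recurse on the right subtree first, then the left.
Recursive splits:
  root=12; inorder splits into left=[3, 5], right=[14, 15, 25]
  root=15; inorder splits into left=[14], right=[25]
  root=25; inorder splits into left=[], right=[]
  root=14; inorder splits into left=[], right=[]
  root=5; inorder splits into left=[3], right=[]
  root=3; inorder splits into left=[], right=[]
Reconstructed level-order: [12, 5, 15, 3, 14, 25]


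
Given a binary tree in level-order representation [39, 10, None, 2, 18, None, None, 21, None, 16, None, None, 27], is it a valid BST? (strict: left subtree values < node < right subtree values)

Level-order array: [39, 10, None, 2, 18, None, None, 21, None, 16, None, None, 27]
Validate using subtree bounds (lo, hi): at each node, require lo < value < hi,
then recurse left with hi=value and right with lo=value.
Preorder trace (stopping at first violation):
  at node 39 with bounds (-inf, +inf): OK
  at node 10 with bounds (-inf, 39): OK
  at node 2 with bounds (-inf, 10): OK
  at node 18 with bounds (10, 39): OK
  at node 21 with bounds (10, 18): VIOLATION
Node 21 violates its bound: not (10 < 21 < 18).
Result: Not a valid BST


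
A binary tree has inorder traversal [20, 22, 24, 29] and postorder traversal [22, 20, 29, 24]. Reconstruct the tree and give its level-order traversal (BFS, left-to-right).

Inorder:   [20, 22, 24, 29]
Postorder: [22, 20, 29, 24]
Algorithm: postorder visits root last, so walk postorder right-to-left;
each value is the root of the current inorder slice — split it at that
value, recurse on the right subtree first, then the left.
Recursive splits:
  root=24; inorder splits into left=[20, 22], right=[29]
  root=29; inorder splits into left=[], right=[]
  root=20; inorder splits into left=[], right=[22]
  root=22; inorder splits into left=[], right=[]
Reconstructed level-order: [24, 20, 29, 22]


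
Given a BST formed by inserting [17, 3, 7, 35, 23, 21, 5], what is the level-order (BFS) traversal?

Tree insertion order: [17, 3, 7, 35, 23, 21, 5]
Tree (level-order array): [17, 3, 35, None, 7, 23, None, 5, None, 21]
BFS from the root, enqueuing left then right child of each popped node:
  queue [17] -> pop 17, enqueue [3, 35], visited so far: [17]
  queue [3, 35] -> pop 3, enqueue [7], visited so far: [17, 3]
  queue [35, 7] -> pop 35, enqueue [23], visited so far: [17, 3, 35]
  queue [7, 23] -> pop 7, enqueue [5], visited so far: [17, 3, 35, 7]
  queue [23, 5] -> pop 23, enqueue [21], visited so far: [17, 3, 35, 7, 23]
  queue [5, 21] -> pop 5, enqueue [none], visited so far: [17, 3, 35, 7, 23, 5]
  queue [21] -> pop 21, enqueue [none], visited so far: [17, 3, 35, 7, 23, 5, 21]
Result: [17, 3, 35, 7, 23, 5, 21]


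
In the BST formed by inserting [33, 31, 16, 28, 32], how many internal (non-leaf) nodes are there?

Tree built from: [33, 31, 16, 28, 32]
Tree (level-order array): [33, 31, None, 16, 32, None, 28]
Rule: An internal node has at least one child.
Per-node child counts:
  node 33: 1 child(ren)
  node 31: 2 child(ren)
  node 16: 1 child(ren)
  node 28: 0 child(ren)
  node 32: 0 child(ren)
Matching nodes: [33, 31, 16]
Count of internal (non-leaf) nodes: 3
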